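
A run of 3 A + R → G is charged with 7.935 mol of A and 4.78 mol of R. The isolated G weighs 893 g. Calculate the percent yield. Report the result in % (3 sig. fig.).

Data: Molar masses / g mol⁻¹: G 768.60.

43.9 %

n(A) = 7.935 mol
n(R) = 4.780 mol
n/ν for A = 7.935/3 = 2.645
n/ν for R = 4.780/1 = 4.780
Smallest n/ν is A → limiting reagent.
theoretical n(G) = (1/3) × 7.935 = 2.645 mol → 2033 g
% yield = 893 / 2033 × 100 = 43.93 %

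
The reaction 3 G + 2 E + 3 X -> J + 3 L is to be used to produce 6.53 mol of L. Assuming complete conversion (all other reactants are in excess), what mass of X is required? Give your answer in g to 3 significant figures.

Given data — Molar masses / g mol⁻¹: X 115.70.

n(L) = 6.530 mol
n(X) = (3/3) × 6.530 = 6.530 mol
mass = 6.530 × 115.70 = 755.5 g

756 g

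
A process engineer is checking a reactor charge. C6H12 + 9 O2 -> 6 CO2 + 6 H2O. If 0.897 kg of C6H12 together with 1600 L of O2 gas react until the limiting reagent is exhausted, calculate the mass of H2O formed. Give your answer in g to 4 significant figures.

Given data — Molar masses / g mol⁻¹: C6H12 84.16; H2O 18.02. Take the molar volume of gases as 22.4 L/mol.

n(C6H12) = 0.8970×1000 / 84.16 = 10.66 mol
n(O2) = 1600 / 22.4 = 71.43 mol
n/ν → C6H12: 10.66, O2: 7.937; O2 is limiting.
n(H2O) = (6/9) × 71.43 = 47.62 mol
mass = 47.62 × 18.02 = 858.1 g

858.1 g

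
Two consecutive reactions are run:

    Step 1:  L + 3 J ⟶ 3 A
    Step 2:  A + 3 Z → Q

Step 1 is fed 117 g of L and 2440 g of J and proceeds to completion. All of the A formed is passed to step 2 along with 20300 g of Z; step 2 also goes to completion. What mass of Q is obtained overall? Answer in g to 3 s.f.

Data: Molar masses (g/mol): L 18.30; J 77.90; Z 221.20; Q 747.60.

14300 g

Step 1:
n(L) = 117.0 / 18.30 = 6.393 mol
n(J) = 2440 / 77.90 = 31.32 mol
n/ν for L = 6.393/1 = 6.393
n/ν for J = 31.32/3 = 10.44
Smallest n/ν is L → limiting reagent.
n(A) produced = (3/1) × 6.393 = 19.18 mol
Step 2:
n(A) available = 19.18 mol
n(Z) = 20300 / 221.20 = 91.77 mol
n/ν for A = 19.18/1 = 19.18
n/ν for Z = 91.77/3 = 30.59
Smallest n/ν is A → limiting reagent.
n(Q) = (1/1) × 19.18 = 19.18 mol
mass = 19.18 × 747.60 = 14340 g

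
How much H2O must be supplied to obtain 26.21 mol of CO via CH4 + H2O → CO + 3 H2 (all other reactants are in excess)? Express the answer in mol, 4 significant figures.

26.21 mol

n(CO) = 26.21 mol
n(H2O) = (1/1) × 26.21 = 26.21 mol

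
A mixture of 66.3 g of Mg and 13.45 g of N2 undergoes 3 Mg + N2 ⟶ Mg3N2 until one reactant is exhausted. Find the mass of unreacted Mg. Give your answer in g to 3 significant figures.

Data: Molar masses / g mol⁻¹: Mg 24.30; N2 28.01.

n(Mg) = 66.30 / 24.30 = 2.728 mol
n(N2) = 13.45 / 28.01 = 0.4802 mol
n/ν for Mg = 2.728/3 = 0.9093
n/ν for N2 = 0.4802/1 = 0.4802
Smallest n/ν is N2 → limiting reagent.
Mg consumed = (3/1) × 0.4802 = 1.441 mol
Mg remaining = 2.728 − 1.441 = 1.287 mol
mass = 1.287 × 24.30 = 31.27 g

31.3 g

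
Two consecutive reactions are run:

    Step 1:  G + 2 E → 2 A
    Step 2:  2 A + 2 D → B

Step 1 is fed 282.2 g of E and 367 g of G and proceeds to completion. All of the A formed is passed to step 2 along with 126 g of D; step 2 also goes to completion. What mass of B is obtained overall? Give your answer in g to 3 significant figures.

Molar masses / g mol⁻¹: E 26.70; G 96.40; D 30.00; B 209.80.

441 g

Step 1:
n(E) = 282.2 / 26.70 = 10.57 mol
n(G) = 367.0 / 96.40 = 3.807 mol
n/ν → E: 5.285, G: 3.807; G is limiting.
n(A) produced = (2/1) × 3.807 = 7.614 mol
Step 2:
n(A) available = 7.614 mol
n(D) = 126.0 / 30.00 = 4.200 mol
n/ν → A: 3.807, D: 2.100; D is limiting.
n(B) = (1/2) × 4.200 = 2.100 mol
mass = 2.100 × 209.80 = 440.6 g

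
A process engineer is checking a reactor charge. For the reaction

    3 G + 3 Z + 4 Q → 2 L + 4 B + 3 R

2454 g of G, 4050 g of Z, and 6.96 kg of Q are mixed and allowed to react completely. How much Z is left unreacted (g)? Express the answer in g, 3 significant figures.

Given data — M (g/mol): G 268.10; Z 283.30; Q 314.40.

1460 g

n(G) = 2454 / 268.10 = 9.153 mol
n(Z) = 4050 / 283.30 = 14.30 mol
n(Q) = 6.960×1000 / 314.40 = 22.14 mol
n/ν → G: 3.051, Z: 4.767, Q: 5.535; G is limiting.
Z consumed = (3/3) × 9.153 = 9.153 mol
Z remaining = 14.30 − 9.153 = 5.147 mol
mass = 5.147 × 283.30 = 1458 g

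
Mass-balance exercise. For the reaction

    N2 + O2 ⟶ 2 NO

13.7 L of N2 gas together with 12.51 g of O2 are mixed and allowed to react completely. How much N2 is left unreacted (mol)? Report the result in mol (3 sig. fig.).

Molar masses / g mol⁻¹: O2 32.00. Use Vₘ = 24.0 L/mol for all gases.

0.180 mol

n(N2) = 13.70 / 24.0 = 0.5708 mol
n(O2) = 12.51 / 32.00 = 0.3909 mol
n/ν → N2: 0.5708, O2: 0.3909; O2 is limiting.
N2 consumed = (1/1) × 0.3909 = 0.3909 mol
N2 remaining = 0.5708 − 0.3909 = 0.1799 mol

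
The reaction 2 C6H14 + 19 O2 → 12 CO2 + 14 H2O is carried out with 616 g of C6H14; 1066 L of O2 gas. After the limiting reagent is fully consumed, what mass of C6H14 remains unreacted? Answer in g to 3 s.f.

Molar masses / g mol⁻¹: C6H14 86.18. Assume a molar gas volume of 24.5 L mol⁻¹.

n(C6H14) = 616.0 / 86.18 = 7.148 mol
n(O2) = 1066 / 24.5 = 43.51 mol
n/ν for C6H14 = 7.148/2 = 3.574
n/ν for O2 = 43.51/19 = 2.290
Smallest n/ν is O2 → limiting reagent.
C6H14 consumed = (2/19) × 43.51 = 4.580 mol
C6H14 remaining = 7.148 − 4.580 = 2.568 mol
mass = 2.568 × 86.18 = 221.3 g

221 g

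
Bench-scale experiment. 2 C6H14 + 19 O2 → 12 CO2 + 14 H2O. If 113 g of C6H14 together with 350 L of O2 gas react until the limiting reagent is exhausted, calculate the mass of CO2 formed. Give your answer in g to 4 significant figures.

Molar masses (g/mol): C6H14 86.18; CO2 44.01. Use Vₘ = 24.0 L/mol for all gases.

n(C6H14) = 113.0 / 86.18 = 1.311 mol
n(O2) = 350.0 / 24.0 = 14.58 mol
n/ν for C6H14 = 1.311/2 = 0.6555
n/ν for O2 = 14.58/19 = 0.7674
Smallest n/ν is C6H14 → limiting reagent.
n(CO2) = (12/2) × 1.311 = 7.866 mol
mass = 7.866 × 44.01 = 346.2 g

346.2 g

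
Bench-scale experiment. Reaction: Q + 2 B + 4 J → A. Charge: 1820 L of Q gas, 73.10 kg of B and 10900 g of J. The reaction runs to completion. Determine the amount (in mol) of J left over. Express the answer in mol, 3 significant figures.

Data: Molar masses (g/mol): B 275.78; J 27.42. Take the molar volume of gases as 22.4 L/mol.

72.5 mol

n(Q) = 1820 / 22.4 = 81.25 mol
n(B) = 73.10×1000 / 275.78 = 265.1 mol
n(J) = 10900 / 27.42 = 397.5 mol
n/ν for Q = 81.25/1 = 81.25
n/ν for B = 265.1/2 = 132.6
n/ν for J = 397.5/4 = 99.38
Smallest n/ν is Q → limiting reagent.
J consumed = (4/1) × 81.25 = 325.0 mol
J remaining = 397.5 − 325.0 = 72.50 mol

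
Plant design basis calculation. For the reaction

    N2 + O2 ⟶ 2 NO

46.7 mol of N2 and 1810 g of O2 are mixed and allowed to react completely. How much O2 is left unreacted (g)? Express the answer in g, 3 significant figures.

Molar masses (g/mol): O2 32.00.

316 g

n(N2) = 46.70 mol
n(O2) = 1810 / 32.00 = 56.56 mol
n/ν → N2: 46.70, O2: 56.56; N2 is limiting.
O2 consumed = (1/1) × 46.70 = 46.70 mol
O2 remaining = 56.56 − 46.70 = 9.860 mol
mass = 9.860 × 32.00 = 315.5 g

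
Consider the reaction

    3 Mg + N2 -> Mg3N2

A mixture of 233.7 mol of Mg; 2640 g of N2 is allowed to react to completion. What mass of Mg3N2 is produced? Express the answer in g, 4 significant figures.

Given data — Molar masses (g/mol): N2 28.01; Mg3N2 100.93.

n(Mg) = 233.7 mol
n(N2) = 2640 / 28.01 = 94.25 mol
n/ν → Mg: 77.90, N2: 94.25; Mg is limiting.
n(Mg3N2) = (1/3) × 233.7 = 77.90 mol
mass = 77.90 × 100.93 = 7862 g

7862 g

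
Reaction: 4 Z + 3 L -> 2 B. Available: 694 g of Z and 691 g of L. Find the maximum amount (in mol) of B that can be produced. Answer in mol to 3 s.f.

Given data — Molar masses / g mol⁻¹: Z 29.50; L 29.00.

n(Z) = 694.0 / 29.50 = 23.53 mol
n(L) = 691.0 / 29.00 = 23.83 mol
n/ν for Z = 23.53/4 = 5.883
n/ν for L = 23.83/3 = 7.943
Smallest n/ν is Z → limiting reagent.
n(B) = (2/4) × 23.53 = 11.77 mol

11.8 mol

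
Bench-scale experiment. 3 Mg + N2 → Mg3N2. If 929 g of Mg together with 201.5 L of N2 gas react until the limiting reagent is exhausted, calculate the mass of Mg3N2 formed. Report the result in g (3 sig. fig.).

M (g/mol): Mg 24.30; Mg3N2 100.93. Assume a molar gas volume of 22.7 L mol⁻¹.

n(Mg) = 929.0 / 24.30 = 38.23 mol
n(N2) = 201.5 / 22.7 = 8.877 mol
n/ν → Mg: 12.74, N2: 8.877; N2 is limiting.
n(Mg3N2) = (1/1) × 8.877 = 8.877 mol
mass = 8.877 × 100.93 = 896.0 g

896 g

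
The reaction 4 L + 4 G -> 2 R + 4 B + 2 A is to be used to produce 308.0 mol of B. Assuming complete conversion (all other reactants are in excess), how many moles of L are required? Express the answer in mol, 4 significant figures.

n(B) = 308.0 mol
n(L) = (4/4) × 308.0 = 308.0 mol

308.0 mol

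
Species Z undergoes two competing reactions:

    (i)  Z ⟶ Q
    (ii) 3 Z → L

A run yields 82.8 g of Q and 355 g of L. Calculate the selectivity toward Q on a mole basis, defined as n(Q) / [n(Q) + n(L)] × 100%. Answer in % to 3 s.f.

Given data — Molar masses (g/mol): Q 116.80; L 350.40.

41.2 %

n(Q) = 82.8 / 116.80 = 0.7089 mol
n(L) = 355 / 350.40 = 1.013 mol
selectivity = 0.7089/(0.7089+1.013) × 100 = 41.17 %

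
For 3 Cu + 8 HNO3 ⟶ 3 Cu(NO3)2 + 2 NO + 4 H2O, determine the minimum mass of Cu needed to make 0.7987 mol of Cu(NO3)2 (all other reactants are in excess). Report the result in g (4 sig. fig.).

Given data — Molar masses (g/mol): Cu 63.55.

n(Cu(NO3)2) = 0.7987 mol
n(Cu) = (3/3) × 0.7987 = 0.7987 mol
mass = 0.7987 × 63.55 = 50.76 g

50.76 g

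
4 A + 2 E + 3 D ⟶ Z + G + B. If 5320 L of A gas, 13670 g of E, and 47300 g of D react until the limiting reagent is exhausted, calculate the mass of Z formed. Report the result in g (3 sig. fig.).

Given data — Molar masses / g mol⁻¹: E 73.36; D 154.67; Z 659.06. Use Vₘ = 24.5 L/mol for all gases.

n(A) = 5320 / 24.5 = 217.1 mol
n(E) = 13670 / 73.36 = 186.3 mol
n(D) = 47300 / 154.67 = 305.8 mol
n/ν → A: 54.28, E: 93.15, D: 101.9; A is limiting.
n(Z) = (1/4) × 217.1 = 54.28 mol
mass = 54.28 × 659.06 = 35770 g

35800 g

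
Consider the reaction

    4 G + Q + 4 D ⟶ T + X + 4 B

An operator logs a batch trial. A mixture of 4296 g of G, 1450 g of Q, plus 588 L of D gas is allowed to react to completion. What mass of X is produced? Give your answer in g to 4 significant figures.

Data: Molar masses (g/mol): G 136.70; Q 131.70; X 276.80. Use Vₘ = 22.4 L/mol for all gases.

1817 g

n(G) = 4296 / 136.70 = 31.43 mol
n(Q) = 1450 / 131.70 = 11.01 mol
n(D) = 588.0 / 22.4 = 26.25 mol
n/ν → G: 7.858, Q: 11.01, D: 6.563; D is limiting.
n(X) = (1/4) × 26.25 = 6.563 mol
mass = 6.563 × 276.80 = 1817 g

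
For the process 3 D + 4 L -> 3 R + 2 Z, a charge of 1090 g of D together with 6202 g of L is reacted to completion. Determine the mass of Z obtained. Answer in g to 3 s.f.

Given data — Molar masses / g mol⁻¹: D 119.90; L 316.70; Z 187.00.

1130 g

n(D) = 1090 / 119.90 = 9.091 mol
n(L) = 6202 / 316.70 = 19.58 mol
n/ν → D: 3.030, L: 4.895; D is limiting.
n(Z) = (2/3) × 9.091 = 6.061 mol
mass = 6.061 × 187.00 = 1133 g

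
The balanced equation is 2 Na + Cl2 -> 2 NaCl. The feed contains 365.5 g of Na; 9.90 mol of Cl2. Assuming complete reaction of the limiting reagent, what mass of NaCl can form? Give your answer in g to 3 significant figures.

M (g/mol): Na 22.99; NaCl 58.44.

929 g

n(Na) = 365.5 / 22.99 = 15.90 mol
n(Cl2) = 9.900 mol
n/ν for Na = 15.90/2 = 7.950
n/ν for Cl2 = 9.900/1 = 9.900
Smallest n/ν is Na → limiting reagent.
n(NaCl) = (2/2) × 15.90 = 15.90 mol
mass = 15.90 × 58.44 = 929.2 g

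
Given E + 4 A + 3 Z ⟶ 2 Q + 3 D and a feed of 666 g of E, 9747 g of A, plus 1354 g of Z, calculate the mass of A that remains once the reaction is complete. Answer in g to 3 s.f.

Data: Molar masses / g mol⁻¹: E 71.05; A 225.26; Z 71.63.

n(E) = 666.0 / 71.05 = 9.374 mol
n(A) = 9747 / 225.26 = 43.27 mol
n(Z) = 1354 / 71.63 = 18.90 mol
n/ν → E: 9.374, A: 10.82, Z: 6.300; Z is limiting.
A consumed = (4/3) × 18.90 = 25.20 mol
A remaining = 43.27 − 25.20 = 18.07 mol
mass = 18.07 × 225.26 = 4070 g

4070 g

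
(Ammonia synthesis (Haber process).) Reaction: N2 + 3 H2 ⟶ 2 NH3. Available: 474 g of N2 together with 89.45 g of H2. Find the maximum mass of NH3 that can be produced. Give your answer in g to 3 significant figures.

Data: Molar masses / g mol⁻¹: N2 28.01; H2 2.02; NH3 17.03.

503 g

n(N2) = 474.0 / 28.01 = 16.92 mol
n(H2) = 89.45 / 2.02 = 44.28 mol
n/ν for N2 = 16.92/1 = 16.92
n/ν for H2 = 44.28/3 = 14.76
Smallest n/ν is H2 → limiting reagent.
n(NH3) = (2/3) × 44.28 = 29.52 mol
mass = 29.52 × 17.03 = 502.7 g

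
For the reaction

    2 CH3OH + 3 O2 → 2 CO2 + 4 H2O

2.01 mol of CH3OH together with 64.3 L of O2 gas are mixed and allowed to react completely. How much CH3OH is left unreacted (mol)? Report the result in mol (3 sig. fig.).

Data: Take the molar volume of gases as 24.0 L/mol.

n(CH3OH) = 2.010 mol
n(O2) = 64.30 / 24.0 = 2.679 mol
n/ν for CH3OH = 2.010/2 = 1.005
n/ν for O2 = 2.679/3 = 0.8930
Smallest n/ν is O2 → limiting reagent.
CH3OH consumed = (2/3) × 2.679 = 1.786 mol
CH3OH remaining = 2.010 − 1.786 = 0.2240 mol

0.224 mol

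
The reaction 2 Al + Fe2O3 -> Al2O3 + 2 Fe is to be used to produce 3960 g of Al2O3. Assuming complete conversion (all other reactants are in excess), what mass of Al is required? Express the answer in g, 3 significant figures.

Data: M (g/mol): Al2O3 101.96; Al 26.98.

n(Al2O3) = 3960 / 101.96 = 38.84 mol
n(Al) = (2/1) × 38.84 = 77.68 mol
mass = 77.68 × 26.98 = 2096 g

2100 g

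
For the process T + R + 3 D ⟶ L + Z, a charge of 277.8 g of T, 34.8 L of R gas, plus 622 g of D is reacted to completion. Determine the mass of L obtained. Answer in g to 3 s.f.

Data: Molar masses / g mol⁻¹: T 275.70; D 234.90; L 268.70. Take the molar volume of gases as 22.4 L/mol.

n(T) = 277.8 / 275.70 = 1.008 mol
n(R) = 34.80 / 22.4 = 1.554 mol
n(D) = 622.0 / 234.90 = 2.648 mol
n/ν for T = 1.008/1 = 1.008
n/ν for R = 1.554/1 = 1.554
n/ν for D = 2.648/3 = 0.8827
Smallest n/ν is D → limiting reagent.
n(L) = (1/3) × 2.648 = 0.8827 mol
mass = 0.8827 × 268.70 = 237.2 g

237 g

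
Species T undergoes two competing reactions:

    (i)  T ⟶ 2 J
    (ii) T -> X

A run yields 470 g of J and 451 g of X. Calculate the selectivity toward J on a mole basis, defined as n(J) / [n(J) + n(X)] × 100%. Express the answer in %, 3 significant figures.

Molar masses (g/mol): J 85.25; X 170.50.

n(J) = 470 / 85.25 = 5.513 mol
n(X) = 451 / 170.50 = 2.645 mol
selectivity = 5.513/(5.513+2.645) × 100 = 67.58 %

67.6 %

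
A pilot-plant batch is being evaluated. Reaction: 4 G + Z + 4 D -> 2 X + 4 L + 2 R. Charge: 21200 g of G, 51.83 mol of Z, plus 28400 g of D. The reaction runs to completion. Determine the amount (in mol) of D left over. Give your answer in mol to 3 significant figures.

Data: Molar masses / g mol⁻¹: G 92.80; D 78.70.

154 mol

n(G) = 21200 / 92.80 = 228.4 mol
n(Z) = 51.83 mol
n(D) = 28400 / 78.70 = 360.9 mol
n/ν for G = 228.4/4 = 57.10
n/ν for Z = 51.83/1 = 51.83
n/ν for D = 360.9/4 = 90.23
Smallest n/ν is Z → limiting reagent.
D consumed = (4/1) × 51.83 = 207.3 mol
D remaining = 360.9 − 207.3 = 153.6 mol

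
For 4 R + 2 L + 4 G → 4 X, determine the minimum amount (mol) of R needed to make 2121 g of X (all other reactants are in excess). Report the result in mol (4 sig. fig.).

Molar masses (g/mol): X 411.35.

5.156 mol

n(X) = 2121 / 411.35 = 5.156 mol
n(R) = (4/4) × 5.156 = 5.156 mol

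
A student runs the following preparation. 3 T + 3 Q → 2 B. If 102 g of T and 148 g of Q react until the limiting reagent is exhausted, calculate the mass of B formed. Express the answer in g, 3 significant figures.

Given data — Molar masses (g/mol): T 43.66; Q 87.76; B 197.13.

222 g

n(T) = 102.0 / 43.66 = 2.336 mol
n(Q) = 148.0 / 87.76 = 1.686 mol
n/ν → T: 0.7787, Q: 0.5620; Q is limiting.
n(B) = (2/3) × 1.686 = 1.124 mol
mass = 1.124 × 197.13 = 221.6 g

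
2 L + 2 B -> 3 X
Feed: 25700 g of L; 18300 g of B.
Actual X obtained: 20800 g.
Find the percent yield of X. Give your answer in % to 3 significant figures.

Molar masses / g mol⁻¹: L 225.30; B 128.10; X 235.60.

n(L) = 25700 / 225.30 = 114.1 mol
n(B) = 18300 / 128.10 = 142.9 mol
n/ν for L = 114.1/2 = 57.05
n/ν for B = 142.9/2 = 71.45
Smallest n/ν is L → limiting reagent.
theoretical n(X) = (3/2) × 114.1 = 171.2 mol → 40330 g
% yield = 20800 / 40330 × 100 = 51.57 %

51.6 %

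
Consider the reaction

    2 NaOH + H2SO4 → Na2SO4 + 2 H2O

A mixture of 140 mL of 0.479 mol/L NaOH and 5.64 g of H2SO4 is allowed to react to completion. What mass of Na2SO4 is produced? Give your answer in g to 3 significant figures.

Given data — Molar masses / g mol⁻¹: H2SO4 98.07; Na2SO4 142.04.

4.76 g

n(NaOH) = 0.479 × 140.0/1000 = 0.06706 mol
n(H2SO4) = 5.640 / 98.07 = 0.05751 mol
n/ν for NaOH = 0.06706/2 = 0.03353
n/ν for H2SO4 = 0.05751/1 = 0.05751
Smallest n/ν is NaOH → limiting reagent.
n(Na2SO4) = (1/2) × 0.06706 = 0.03353 mol
mass = 0.03353 × 142.04 = 4.763 g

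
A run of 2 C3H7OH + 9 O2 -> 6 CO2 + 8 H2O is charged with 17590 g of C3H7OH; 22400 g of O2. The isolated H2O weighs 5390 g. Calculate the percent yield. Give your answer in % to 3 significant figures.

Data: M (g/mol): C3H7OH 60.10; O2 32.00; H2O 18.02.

n(C3H7OH) = 17590 / 60.10 = 292.7 mol
n(O2) = 22400 / 32.00 = 700.0 mol
n/ν for C3H7OH = 292.7/2 = 146.4
n/ν for O2 = 700.0/9 = 77.78
Smallest n/ν is O2 → limiting reagent.
theoretical n(H2O) = (8/9) × 700.0 = 622.2 mol → 11210 g
% yield = 5390 / 11210 × 100 = 48.08 %

48.1 %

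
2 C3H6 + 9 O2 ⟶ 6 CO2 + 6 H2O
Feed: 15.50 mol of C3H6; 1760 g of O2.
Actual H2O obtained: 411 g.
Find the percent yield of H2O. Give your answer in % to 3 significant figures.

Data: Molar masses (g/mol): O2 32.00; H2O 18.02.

62.2 %

n(C3H6) = 15.50 mol
n(O2) = 1760 / 32.00 = 55.00 mol
n/ν for C3H6 = 15.50/2 = 7.750
n/ν for O2 = 55.00/9 = 6.111
Smallest n/ν is O2 → limiting reagent.
theoretical n(H2O) = (6/9) × 55.00 = 36.67 mol → 660.8 g
% yield = 411 / 660.8 × 100 = 62.20 %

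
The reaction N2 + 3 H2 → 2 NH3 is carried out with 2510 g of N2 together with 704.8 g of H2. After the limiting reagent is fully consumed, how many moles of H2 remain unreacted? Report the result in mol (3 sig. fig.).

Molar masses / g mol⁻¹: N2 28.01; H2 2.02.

80.1 mol

n(N2) = 2510 / 28.01 = 89.61 mol
n(H2) = 704.8 / 2.02 = 348.9 mol
n/ν → N2: 89.61, H2: 116.3; N2 is limiting.
H2 consumed = (3/1) × 89.61 = 268.8 mol
H2 remaining = 348.9 − 268.8 = 80.10 mol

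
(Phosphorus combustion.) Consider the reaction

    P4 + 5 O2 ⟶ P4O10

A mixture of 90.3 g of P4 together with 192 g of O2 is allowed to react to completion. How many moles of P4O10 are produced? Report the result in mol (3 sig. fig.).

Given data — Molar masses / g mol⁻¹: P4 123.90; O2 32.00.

n(P4) = 90.30 / 123.90 = 0.7288 mol
n(O2) = 192.0 / 32.00 = 6.000 mol
n/ν for P4 = 0.7288/1 = 0.7288
n/ν for O2 = 6.000/5 = 1.200
Smallest n/ν is P4 → limiting reagent.
n(P4O10) = (1/1) × 0.7288 = 0.7288 mol

0.729 mol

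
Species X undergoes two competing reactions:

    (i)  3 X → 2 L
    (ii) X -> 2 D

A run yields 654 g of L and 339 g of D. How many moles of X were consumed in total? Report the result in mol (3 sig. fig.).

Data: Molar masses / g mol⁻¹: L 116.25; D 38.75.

12.8 mol

n(L) = 654 / 116.25 = 5.626 mol
n(D) = 339 / 38.75 = 8.748 mol
n(X) via (i) = (3/2)×5.626 = 8.439 mol
n(X) via (ii) = (1/2)×8.748 = 4.374 mol
total n(X) = 8.439 + 4.374 = 12.81 mol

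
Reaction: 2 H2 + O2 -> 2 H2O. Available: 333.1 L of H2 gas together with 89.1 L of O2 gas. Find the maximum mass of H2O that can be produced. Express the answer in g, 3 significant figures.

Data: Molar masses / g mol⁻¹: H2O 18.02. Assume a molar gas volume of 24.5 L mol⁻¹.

n(H2) = 333.1 / 24.5 = 13.60 mol
n(O2) = 89.10 / 24.5 = 3.637 mol
n/ν → H2: 6.800, O2: 3.637; O2 is limiting.
n(H2O) = (2/1) × 3.637 = 7.274 mol
mass = 7.274 × 18.02 = 131.1 g

131 g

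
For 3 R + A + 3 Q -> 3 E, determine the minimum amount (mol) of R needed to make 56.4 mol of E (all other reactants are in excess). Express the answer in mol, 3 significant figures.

56.4 mol

n(E) = 56.40 mol
n(R) = (3/3) × 56.40 = 56.40 mol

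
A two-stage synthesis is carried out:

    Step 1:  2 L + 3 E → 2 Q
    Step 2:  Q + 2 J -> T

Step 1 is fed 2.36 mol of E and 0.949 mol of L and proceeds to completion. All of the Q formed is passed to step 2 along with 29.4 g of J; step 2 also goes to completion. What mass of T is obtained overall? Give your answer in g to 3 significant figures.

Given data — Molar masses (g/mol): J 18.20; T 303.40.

Step 1:
n(E) = 2.360 mol
n(L) = 0.9490 mol
n/ν for E = 2.360/3 = 0.7867
n/ν for L = 0.9490/2 = 0.4745
Smallest n/ν is L → limiting reagent.
n(Q) produced = (2/2) × 0.9490 = 0.9490 mol
Step 2:
n(Q) available = 0.9490 mol
n(J) = 29.40 / 18.20 = 1.615 mol
n/ν for Q = 0.9490/1 = 0.9490
n/ν for J = 1.615/2 = 0.8075
Smallest n/ν is J → limiting reagent.
n(T) = (1/2) × 1.615 = 0.8075 mol
mass = 0.8075 × 303.40 = 245.0 g

245 g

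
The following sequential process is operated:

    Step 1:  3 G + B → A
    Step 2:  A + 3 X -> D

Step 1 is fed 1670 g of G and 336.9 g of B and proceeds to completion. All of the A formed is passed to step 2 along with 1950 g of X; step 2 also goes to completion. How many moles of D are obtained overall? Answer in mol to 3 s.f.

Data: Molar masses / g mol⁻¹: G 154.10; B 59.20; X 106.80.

Step 1:
n(G) = 1670 / 154.10 = 10.84 mol
n(B) = 336.9 / 59.20 = 5.691 mol
n/ν → G: 3.613, B: 5.691; G is limiting.
n(A) produced = (1/3) × 10.84 = 3.613 mol
Step 2:
n(A) available = 3.613 mol
n(X) = 1950 / 106.80 = 18.26 mol
n/ν → A: 3.613, X: 6.087; A is limiting.
n(D) = (1/1) × 3.613 = 3.613 mol

3.61 mol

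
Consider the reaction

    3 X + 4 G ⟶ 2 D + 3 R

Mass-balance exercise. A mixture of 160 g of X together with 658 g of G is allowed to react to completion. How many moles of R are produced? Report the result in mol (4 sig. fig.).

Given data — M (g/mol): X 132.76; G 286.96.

n(X) = 160.0 / 132.76 = 1.205 mol
n(G) = 658.0 / 286.96 = 2.293 mol
n/ν for X = 1.205/3 = 0.4017
n/ν for G = 2.293/4 = 0.5733
Smallest n/ν is X → limiting reagent.
n(R) = (3/3) × 1.205 = 1.205 mol

1.205 mol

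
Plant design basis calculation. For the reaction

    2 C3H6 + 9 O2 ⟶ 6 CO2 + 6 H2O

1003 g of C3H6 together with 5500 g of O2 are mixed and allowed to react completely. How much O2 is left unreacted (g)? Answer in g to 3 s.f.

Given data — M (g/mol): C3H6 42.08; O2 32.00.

n(C3H6) = 1003 / 42.08 = 23.84 mol
n(O2) = 5500 / 32.00 = 171.9 mol
n/ν for C3H6 = 23.84/2 = 11.92
n/ν for O2 = 171.9/9 = 19.10
Smallest n/ν is C3H6 → limiting reagent.
O2 consumed = (9/2) × 23.84 = 107.3 mol
O2 remaining = 171.9 − 107.3 = 64.60 mol
mass = 64.60 × 32.00 = 2067 g

2070 g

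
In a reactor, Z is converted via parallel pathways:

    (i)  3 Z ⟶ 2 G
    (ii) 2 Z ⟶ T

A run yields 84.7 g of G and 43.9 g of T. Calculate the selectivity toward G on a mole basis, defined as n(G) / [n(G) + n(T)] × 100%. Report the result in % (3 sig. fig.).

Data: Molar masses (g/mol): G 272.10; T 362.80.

n(G) = 84.7 / 272.10 = 0.3113 mol
n(T) = 43.9 / 362.80 = 0.1210 mol
selectivity = 0.3113/(0.3113+0.1210) × 100 = 72.01 %

72.0 %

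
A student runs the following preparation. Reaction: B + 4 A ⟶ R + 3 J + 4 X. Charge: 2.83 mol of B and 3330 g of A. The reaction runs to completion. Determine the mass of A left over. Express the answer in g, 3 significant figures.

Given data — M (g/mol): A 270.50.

n(B) = 2.830 mol
n(A) = 3330 / 270.50 = 12.31 mol
n/ν → B: 2.830, A: 3.078; B is limiting.
A consumed = (4/1) × 2.830 = 11.32 mol
A remaining = 12.31 − 11.32 = 0.9900 mol
mass = 0.9900 × 270.50 = 267.8 g

268 g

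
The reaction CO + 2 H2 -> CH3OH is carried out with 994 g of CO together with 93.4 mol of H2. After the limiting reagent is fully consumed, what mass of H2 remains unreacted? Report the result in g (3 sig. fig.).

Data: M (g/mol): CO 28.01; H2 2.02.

n(CO) = 994.0 / 28.01 = 35.49 mol
n(H2) = 93.40 mol
n/ν for CO = 35.49/1 = 35.49
n/ν for H2 = 93.40/2 = 46.70
Smallest n/ν is CO → limiting reagent.
H2 consumed = (2/1) × 35.49 = 70.98 mol
H2 remaining = 93.40 − 70.98 = 22.42 mol
mass = 22.42 × 2.02 = 45.29 g

45.3 g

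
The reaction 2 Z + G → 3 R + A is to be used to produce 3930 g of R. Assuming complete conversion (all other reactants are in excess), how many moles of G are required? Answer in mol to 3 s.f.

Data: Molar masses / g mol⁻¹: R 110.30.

11.9 mol

n(R) = 3930 / 110.30 = 35.63 mol
n(G) = (1/3) × 35.63 = 11.88 mol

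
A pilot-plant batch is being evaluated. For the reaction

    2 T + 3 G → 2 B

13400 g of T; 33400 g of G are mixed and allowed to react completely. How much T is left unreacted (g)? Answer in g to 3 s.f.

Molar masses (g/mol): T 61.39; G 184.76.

n(T) = 13400 / 61.39 = 218.3 mol
n(G) = 33400 / 184.76 = 180.8 mol
n/ν → T: 109.2, G: 60.27; G is limiting.
T consumed = (2/3) × 180.8 = 120.5 mol
T remaining = 218.3 − 120.5 = 97.80 mol
mass = 97.80 × 61.39 = 6004 g

6000 g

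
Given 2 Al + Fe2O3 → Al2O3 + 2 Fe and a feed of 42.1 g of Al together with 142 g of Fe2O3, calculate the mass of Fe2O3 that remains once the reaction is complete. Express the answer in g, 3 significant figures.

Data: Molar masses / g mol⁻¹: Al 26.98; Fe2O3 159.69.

17.4 g

n(Al) = 42.10 / 26.98 = 1.560 mol
n(Fe2O3) = 142.0 / 159.69 = 0.8892 mol
n/ν for Al = 1.560/2 = 0.7800
n/ν for Fe2O3 = 0.8892/1 = 0.8892
Smallest n/ν is Al → limiting reagent.
Fe2O3 consumed = (1/2) × 1.560 = 0.7800 mol
Fe2O3 remaining = 0.8892 − 0.7800 = 0.1092 mol
mass = 0.1092 × 159.69 = 17.44 g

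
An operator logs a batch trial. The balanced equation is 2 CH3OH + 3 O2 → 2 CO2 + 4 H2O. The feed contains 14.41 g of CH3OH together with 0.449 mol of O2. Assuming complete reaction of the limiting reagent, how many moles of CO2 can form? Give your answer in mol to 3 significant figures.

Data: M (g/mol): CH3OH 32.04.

0.299 mol

n(CH3OH) = 14.41 / 32.04 = 0.4498 mol
n(O2) = 0.4490 mol
n/ν for CH3OH = 0.4498/2 = 0.2249
n/ν for O2 = 0.4490/3 = 0.1497
Smallest n/ν is O2 → limiting reagent.
n(CO2) = (2/3) × 0.4490 = 0.2993 mol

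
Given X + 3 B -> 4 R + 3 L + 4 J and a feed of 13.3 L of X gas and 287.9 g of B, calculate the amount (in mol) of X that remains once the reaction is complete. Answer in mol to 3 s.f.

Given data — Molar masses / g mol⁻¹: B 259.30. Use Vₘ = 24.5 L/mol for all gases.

n(X) = 13.30 / 24.5 = 0.5429 mol
n(B) = 287.9 / 259.30 = 1.110 mol
n/ν for X = 0.5429/1 = 0.5429
n/ν for B = 1.110/3 = 0.3700
Smallest n/ν is B → limiting reagent.
X consumed = (1/3) × 1.110 = 0.3700 mol
X remaining = 0.5429 − 0.3700 = 0.1729 mol

0.173 mol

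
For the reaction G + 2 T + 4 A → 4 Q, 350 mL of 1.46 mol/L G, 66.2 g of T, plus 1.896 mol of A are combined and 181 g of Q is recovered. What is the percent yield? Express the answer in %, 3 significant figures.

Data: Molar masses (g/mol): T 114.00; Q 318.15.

49.0 %

n(G) = 1.46 × 350.0/1000 = 0.5110 mol
n(T) = 66.20 / 114.00 = 0.5807 mol
n(A) = 1.896 mol
n/ν → G: 0.5110, T: 0.2904, A: 0.4740; T is limiting.
theoretical n(Q) = (4/2) × 0.5807 = 1.161 mol → 369.4 g
% yield = 181 / 369.4 × 100 = 49.00 %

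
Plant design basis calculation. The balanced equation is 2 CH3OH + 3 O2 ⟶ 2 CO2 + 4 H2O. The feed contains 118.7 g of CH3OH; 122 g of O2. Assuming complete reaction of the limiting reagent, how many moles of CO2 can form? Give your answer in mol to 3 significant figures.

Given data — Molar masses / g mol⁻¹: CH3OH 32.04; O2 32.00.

n(CH3OH) = 118.7 / 32.04 = 3.705 mol
n(O2) = 122.0 / 32.00 = 3.813 mol
n/ν → CH3OH: 1.853, O2: 1.271; O2 is limiting.
n(CO2) = (2/3) × 3.813 = 2.542 mol

2.54 mol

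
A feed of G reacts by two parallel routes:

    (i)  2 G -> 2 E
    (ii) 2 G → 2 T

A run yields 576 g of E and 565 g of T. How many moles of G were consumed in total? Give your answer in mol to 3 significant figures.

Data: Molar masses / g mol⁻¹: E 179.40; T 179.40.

n(E) = 576 / 179.40 = 3.211 mol
n(T) = 565 / 179.40 = 3.149 mol
n(G) via (i) = (2/2)×3.211 = 3.211 mol
n(G) via (ii) = (2/2)×3.149 = 3.149 mol
total n(G) = 3.211 + 3.149 = 6.360 mol

6.36 mol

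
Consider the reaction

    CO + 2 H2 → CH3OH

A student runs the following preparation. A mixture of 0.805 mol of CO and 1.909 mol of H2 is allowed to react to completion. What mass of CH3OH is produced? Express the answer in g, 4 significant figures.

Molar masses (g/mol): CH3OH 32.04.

25.79 g

n(CO) = 0.8050 mol
n(H2) = 1.909 mol
n/ν → CO: 0.8050, H2: 0.9545; CO is limiting.
n(CH3OH) = (1/1) × 0.8050 = 0.8050 mol
mass = 0.8050 × 32.04 = 25.79 g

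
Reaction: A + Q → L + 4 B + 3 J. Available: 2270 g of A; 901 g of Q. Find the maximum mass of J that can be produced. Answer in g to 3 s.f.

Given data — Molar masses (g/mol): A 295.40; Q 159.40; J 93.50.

1590 g

n(A) = 2270 / 295.40 = 7.684 mol
n(Q) = 901.0 / 159.40 = 5.652 mol
n/ν → A: 7.684, Q: 5.652; Q is limiting.
n(J) = (3/1) × 5.652 = 16.96 mol
mass = 16.96 × 93.50 = 1586 g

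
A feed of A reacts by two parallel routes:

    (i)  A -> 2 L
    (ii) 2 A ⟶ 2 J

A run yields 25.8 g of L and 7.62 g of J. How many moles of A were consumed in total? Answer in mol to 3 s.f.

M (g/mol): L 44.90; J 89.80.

n(L) = 25.8 / 44.90 = 0.5746 mol
n(J) = 7.62 / 89.80 = 0.08486 mol
n(A) via (i) = (1/2)×0.5746 = 0.2873 mol
n(A) via (ii) = (2/2)×0.08486 = 0.08486 mol
total n(A) = 0.2873 + 0.08486 = 0.3722 mol

0.372 mol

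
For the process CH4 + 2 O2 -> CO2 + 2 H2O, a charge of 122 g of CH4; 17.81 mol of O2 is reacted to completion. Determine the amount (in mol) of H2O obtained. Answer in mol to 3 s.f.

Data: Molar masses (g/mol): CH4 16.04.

15.2 mol

n(CH4) = 122.0 / 16.04 = 7.606 mol
n(O2) = 17.81 mol
n/ν for CH4 = 7.606/1 = 7.606
n/ν for O2 = 17.81/2 = 8.905
Smallest n/ν is CH4 → limiting reagent.
n(H2O) = (2/1) × 7.606 = 15.21 mol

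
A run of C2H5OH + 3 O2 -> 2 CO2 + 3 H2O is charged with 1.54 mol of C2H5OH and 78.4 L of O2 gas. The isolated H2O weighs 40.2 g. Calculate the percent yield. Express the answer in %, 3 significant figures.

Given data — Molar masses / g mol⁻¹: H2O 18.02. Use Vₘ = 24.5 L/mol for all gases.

n(C2H5OH) = 1.540 mol
n(O2) = 78.40 / 24.5 = 3.200 mol
n/ν for C2H5OH = 1.540/1 = 1.540
n/ν for O2 = 3.200/3 = 1.067
Smallest n/ν is O2 → limiting reagent.
theoretical n(H2O) = (3/3) × 3.200 = 3.200 mol → 57.66 g
% yield = 40.2 / 57.66 × 100 = 69.72 %

69.7 %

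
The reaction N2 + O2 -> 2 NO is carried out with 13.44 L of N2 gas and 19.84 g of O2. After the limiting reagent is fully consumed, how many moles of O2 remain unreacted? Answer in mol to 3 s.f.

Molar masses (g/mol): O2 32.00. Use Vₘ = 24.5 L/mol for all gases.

n(N2) = 13.44 / 24.5 = 0.5486 mol
n(O2) = 19.84 / 32.00 = 0.6200 mol
n/ν for N2 = 0.5486/1 = 0.5486
n/ν for O2 = 0.6200/1 = 0.6200
Smallest n/ν is N2 → limiting reagent.
O2 consumed = (1/1) × 0.5486 = 0.5486 mol
O2 remaining = 0.6200 − 0.5486 = 0.07140 mol

0.0714 mol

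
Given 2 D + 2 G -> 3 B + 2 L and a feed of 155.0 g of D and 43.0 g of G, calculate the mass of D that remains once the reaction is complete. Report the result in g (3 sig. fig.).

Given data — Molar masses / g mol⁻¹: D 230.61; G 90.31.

45.2 g

n(D) = 155.0 / 230.61 = 0.6721 mol
n(G) = 43.00 / 90.31 = 0.4761 mol
n/ν for D = 0.6721/2 = 0.3361
n/ν for G = 0.4761/2 = 0.2381
Smallest n/ν is G → limiting reagent.
D consumed = (2/2) × 0.4761 = 0.4761 mol
D remaining = 0.6721 − 0.4761 = 0.1960 mol
mass = 0.1960 × 230.61 = 45.20 g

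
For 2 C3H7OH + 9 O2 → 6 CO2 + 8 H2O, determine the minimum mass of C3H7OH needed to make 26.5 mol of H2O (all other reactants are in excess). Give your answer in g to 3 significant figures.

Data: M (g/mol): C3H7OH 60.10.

398 g

n(H2O) = 26.50 mol
n(C3H7OH) = (2/8) × 26.50 = 6.625 mol
mass = 6.625 × 60.10 = 398.2 g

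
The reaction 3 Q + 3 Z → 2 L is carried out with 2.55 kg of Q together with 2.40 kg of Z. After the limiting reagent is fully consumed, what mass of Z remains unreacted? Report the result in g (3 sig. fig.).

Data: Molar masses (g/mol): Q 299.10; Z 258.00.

n(Q) = 2.550×1000 / 299.10 = 8.526 mol
n(Z) = 2.400×1000 / 258.00 = 9.302 mol
n/ν for Q = 8.526/3 = 2.842
n/ν for Z = 9.302/3 = 3.101
Smallest n/ν is Q → limiting reagent.
Z consumed = (3/3) × 8.526 = 8.526 mol
Z remaining = 9.302 − 8.526 = 0.7760 mol
mass = 0.7760 × 258.00 = 200.2 g

200 g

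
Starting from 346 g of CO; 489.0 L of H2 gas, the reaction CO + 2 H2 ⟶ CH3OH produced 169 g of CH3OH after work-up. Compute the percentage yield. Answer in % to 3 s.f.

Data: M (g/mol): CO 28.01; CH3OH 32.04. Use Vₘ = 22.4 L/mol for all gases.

n(CO) = 346.0 / 28.01 = 12.35 mol
n(H2) = 489.0 / 22.4 = 21.83 mol
n/ν for CO = 12.35/1 = 12.35
n/ν for H2 = 21.83/2 = 10.92
Smallest n/ν is H2 → limiting reagent.
theoretical n(CH3OH) = (1/2) × 21.83 = 10.92 mol → 349.9 g
% yield = 169 / 349.9 × 100 = 48.30 %

48.3 %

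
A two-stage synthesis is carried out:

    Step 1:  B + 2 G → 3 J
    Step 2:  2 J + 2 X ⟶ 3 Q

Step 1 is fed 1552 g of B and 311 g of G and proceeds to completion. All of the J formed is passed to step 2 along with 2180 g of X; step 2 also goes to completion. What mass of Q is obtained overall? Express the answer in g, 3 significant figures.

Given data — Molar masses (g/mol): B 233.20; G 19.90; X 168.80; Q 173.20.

Step 1:
n(B) = 1552 / 233.20 = 6.655 mol
n(G) = 311.0 / 19.90 = 15.63 mol
n/ν → B: 6.655, G: 7.815; B is limiting.
n(J) produced = (3/1) × 6.655 = 19.97 mol
Step 2:
n(J) available = 19.97 mol
n(X) = 2180 / 168.80 = 12.91 mol
n/ν → J: 9.985, X: 6.455; X is limiting.
n(Q) = (3/2) × 12.91 = 19.37 mol
mass = 19.37 × 173.20 = 3355 g

3360 g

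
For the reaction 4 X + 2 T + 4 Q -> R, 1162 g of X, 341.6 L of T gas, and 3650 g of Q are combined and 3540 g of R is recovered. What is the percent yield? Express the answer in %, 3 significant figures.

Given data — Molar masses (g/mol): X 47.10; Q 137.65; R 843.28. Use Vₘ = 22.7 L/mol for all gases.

68.1 %

n(X) = 1162 / 47.10 = 24.67 mol
n(T) = 341.6 / 22.7 = 15.05 mol
n(Q) = 3650 / 137.65 = 26.52 mol
n/ν → X: 6.168, T: 7.525, Q: 6.630; X is limiting.
theoretical n(R) = (1/4) × 24.67 = 6.168 mol → 5201 g
% yield = 3540 / 5201 × 100 = 68.06 %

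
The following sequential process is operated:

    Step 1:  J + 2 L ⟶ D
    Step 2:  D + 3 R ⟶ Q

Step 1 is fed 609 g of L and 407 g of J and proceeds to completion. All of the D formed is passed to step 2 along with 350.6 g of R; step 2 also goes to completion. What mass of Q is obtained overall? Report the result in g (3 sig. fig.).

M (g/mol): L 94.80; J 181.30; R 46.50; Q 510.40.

Step 1:
n(L) = 609.0 / 94.80 = 6.424 mol
n(J) = 407.0 / 181.30 = 2.245 mol
n/ν → L: 3.212, J: 2.245; J is limiting.
n(D) produced = (1/1) × 2.245 = 2.245 mol
Step 2:
n(D) available = 2.245 mol
n(R) = 350.6 / 46.50 = 7.540 mol
n/ν → D: 2.245, R: 2.513; D is limiting.
n(Q) = (1/1) × 2.245 = 2.245 mol
mass = 2.245 × 510.40 = 1146 g

1150 g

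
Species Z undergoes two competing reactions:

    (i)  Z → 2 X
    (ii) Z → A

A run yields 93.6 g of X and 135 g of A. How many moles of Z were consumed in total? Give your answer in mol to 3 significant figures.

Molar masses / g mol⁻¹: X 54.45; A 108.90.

2.10 mol

n(X) = 93.6 / 54.45 = 1.719 mol
n(A) = 135 / 108.90 = 1.240 mol
n(Z) via (i) = (1/2)×1.719 = 0.8595 mol
n(Z) via (ii) = (1/1)×1.240 = 1.240 mol
total n(Z) = 0.8595 + 1.240 = 2.100 mol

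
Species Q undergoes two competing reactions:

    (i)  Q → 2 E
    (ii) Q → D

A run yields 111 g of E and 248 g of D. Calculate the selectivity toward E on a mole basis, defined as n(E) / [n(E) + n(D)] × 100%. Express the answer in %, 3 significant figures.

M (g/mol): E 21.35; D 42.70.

47.2 %

n(E) = 111 / 21.35 = 5.199 mol
n(D) = 248 / 42.70 = 5.808 mol
selectivity = 5.199/(5.199+5.808) × 100 = 47.23 %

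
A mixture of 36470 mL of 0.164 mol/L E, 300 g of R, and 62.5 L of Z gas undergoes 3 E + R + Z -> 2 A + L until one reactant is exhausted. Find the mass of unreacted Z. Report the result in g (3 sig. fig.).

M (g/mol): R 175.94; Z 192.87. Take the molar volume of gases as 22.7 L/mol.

202 g

n(E) = 0.164 × 36470/1000 = 5.981 mol
n(R) = 300.0 / 175.94 = 1.705 mol
n(Z) = 62.50 / 22.7 = 2.753 mol
n/ν → E: 1.994, R: 1.705, Z: 2.753; R is limiting.
Z consumed = (1/1) × 1.705 = 1.705 mol
Z remaining = 2.753 − 1.705 = 1.048 mol
mass = 1.048 × 192.87 = 202.1 g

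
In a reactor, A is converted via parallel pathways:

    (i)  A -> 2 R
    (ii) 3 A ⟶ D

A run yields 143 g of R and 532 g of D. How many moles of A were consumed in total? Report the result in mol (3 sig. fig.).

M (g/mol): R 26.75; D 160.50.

12.6 mol

n(R) = 143 / 26.75 = 5.346 mol
n(D) = 532 / 160.50 = 3.315 mol
n(A) via (i) = (1/2)×5.346 = 2.673 mol
n(A) via (ii) = (3/1)×3.315 = 9.945 mol
total n(A) = 2.673 + 9.945 = 12.62 mol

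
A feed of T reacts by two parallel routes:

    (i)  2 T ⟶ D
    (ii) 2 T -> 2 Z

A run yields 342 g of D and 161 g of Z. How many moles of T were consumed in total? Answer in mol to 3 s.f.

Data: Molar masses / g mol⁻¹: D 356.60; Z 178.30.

2.82 mol

n(D) = 342 / 356.60 = 0.9591 mol
n(Z) = 161 / 178.30 = 0.9030 mol
n(T) via (i) = (2/1)×0.9591 = 1.918 mol
n(T) via (ii) = (2/2)×0.9030 = 0.9030 mol
total n(T) = 1.918 + 0.9030 = 2.821 mol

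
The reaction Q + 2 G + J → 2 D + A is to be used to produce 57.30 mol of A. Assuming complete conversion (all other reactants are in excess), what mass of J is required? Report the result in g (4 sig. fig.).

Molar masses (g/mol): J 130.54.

7480 g

n(A) = 57.30 mol
n(J) = (1/1) × 57.30 = 57.30 mol
mass = 57.30 × 130.54 = 7480 g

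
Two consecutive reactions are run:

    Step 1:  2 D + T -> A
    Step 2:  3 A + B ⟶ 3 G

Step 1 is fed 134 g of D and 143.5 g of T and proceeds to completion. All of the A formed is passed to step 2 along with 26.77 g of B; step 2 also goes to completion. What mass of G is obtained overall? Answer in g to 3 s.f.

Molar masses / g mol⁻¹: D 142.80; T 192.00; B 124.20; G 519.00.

244 g

Step 1:
n(D) = 134.0 / 142.80 = 0.9384 mol
n(T) = 143.5 / 192.00 = 0.7474 mol
n/ν → D: 0.4692, T: 0.7474; D is limiting.
n(A) produced = (1/2) × 0.9384 = 0.4692 mol
Step 2:
n(A) available = 0.4692 mol
n(B) = 26.77 / 124.20 = 0.2155 mol
n/ν → A: 0.1564, B: 0.2155; A is limiting.
n(G) = (3/3) × 0.4692 = 0.4692 mol
mass = 0.4692 × 519.00 = 243.5 g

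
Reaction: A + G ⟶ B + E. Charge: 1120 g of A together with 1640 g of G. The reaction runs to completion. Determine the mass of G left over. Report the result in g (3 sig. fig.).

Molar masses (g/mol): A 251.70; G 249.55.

n(A) = 1120 / 251.70 = 4.450 mol
n(G) = 1640 / 249.55 = 6.572 mol
n/ν for A = 4.450/1 = 4.450
n/ν for G = 6.572/1 = 6.572
Smallest n/ν is A → limiting reagent.
G consumed = (1/1) × 4.450 = 4.450 mol
G remaining = 6.572 − 4.450 = 2.122 mol
mass = 2.122 × 249.55 = 529.5 g

530 g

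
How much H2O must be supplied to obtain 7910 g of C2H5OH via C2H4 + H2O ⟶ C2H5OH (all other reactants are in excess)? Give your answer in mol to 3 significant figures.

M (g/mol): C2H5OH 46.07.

172 mol

n(C2H5OH) = 7910 / 46.07 = 171.7 mol
n(H2O) = (1/1) × 171.7 = 171.7 mol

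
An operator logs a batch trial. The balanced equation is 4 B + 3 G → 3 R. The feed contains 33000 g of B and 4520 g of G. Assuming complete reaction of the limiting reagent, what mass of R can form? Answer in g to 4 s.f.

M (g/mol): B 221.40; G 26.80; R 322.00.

36000 g

n(B) = 33000 / 221.40 = 149.1 mol
n(G) = 4520 / 26.80 = 168.7 mol
n/ν for B = 149.1/4 = 37.28
n/ν for G = 168.7/3 = 56.23
Smallest n/ν is B → limiting reagent.
n(R) = (3/4) × 149.1 = 111.8 mol
mass = 111.8 × 322.00 = 36000 g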